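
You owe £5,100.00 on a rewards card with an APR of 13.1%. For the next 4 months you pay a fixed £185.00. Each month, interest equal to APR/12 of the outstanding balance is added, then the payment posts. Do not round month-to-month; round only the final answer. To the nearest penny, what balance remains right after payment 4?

Monthly rate r = 13.1%/12 = 1.09167% = 0.0109167.
Each month: B ← B·(1+r) − £185.00.
Month 1: interest £55.67; balance after payment £4,970.68.
Month 2: interest £54.26; balance after payment £4,839.94.
Month 3: interest £52.84; balance after payment £4,707.77.
Month 4: interest £51.39; balance after payment £4,574.17.

£4,574.17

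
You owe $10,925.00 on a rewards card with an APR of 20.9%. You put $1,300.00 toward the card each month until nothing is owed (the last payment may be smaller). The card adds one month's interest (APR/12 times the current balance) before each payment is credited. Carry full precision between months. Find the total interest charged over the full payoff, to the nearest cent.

$991.37

Monthly rate r = 20.9%/12 = 1.74167% = 0.0174167.
Payoff takes n = ⌈−ln(1 − rB₀/P)/ln(1+r)⌉ = ⌈9.165⌉ = 10 payments; the last is $216.37.
Total paid = 9·$1,300.00 + $216.37 = $11,916.37.
Total interest = total paid − principal = $11,916.37 − $10,925.00 = $991.37.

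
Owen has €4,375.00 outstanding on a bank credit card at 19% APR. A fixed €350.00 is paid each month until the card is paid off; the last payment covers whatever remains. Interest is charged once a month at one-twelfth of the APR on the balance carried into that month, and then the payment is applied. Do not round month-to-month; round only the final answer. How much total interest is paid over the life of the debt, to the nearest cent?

€538.75

Monthly rate r = 19%/12 = 1.58333% = 0.0158333.
Payoff takes n = ⌈−ln(1 − rB₀/P)/ln(1+r)⌉ = ⌈14.039⌉ = 15 payments; the last is €13.75.
Total paid = 14·€350.00 + €13.75 = €4,913.75.
Total interest = total paid − principal = €4,913.75 − €4,375.00 = €538.75.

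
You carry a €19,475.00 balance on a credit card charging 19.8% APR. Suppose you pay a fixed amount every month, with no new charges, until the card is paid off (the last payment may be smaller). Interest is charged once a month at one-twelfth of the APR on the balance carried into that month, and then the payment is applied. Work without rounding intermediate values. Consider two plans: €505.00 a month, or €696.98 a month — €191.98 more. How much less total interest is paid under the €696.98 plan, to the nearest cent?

Monthly rate r = 19.8%/12 = 1.65% = 0.0165.
At €505.00/mo: n = ⌈−ln(1 − rB₀/P)/ln(1+r)⌉ = 62 payments (last €407.11); total interest = total paid − €19,475.00 = €11,737.11.
At €696.98/mo: 38 payments (last €537.66); total interest €6,850.92.
Interest saved = €11,737.11 − €6,850.92 = €4,886.19.

€4,886.19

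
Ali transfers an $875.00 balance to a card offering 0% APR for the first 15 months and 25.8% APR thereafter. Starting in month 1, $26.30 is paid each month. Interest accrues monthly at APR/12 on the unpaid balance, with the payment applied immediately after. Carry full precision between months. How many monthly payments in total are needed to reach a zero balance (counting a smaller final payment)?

Promo months 1–15 at r₀ = 0%/12 = 0; months 16+ at r₁ = 25.8%/12 = 0.0215.
After month 15 (no interest yet): B = $875.00 − 15·$26.30 = $480.50.
Then at r₁ with $26.30/mo: n₂ = −ln(1 − r₁·B/P)/ln(1+r₁) ≈ 23.45 → 24 more payments.

39 payments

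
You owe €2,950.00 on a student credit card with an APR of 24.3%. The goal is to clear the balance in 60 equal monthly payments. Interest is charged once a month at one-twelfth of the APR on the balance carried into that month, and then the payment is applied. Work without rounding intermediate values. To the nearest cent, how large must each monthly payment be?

€85.38

Monthly rate r = 24.3%/12 = 2.025% = 0.02025.
Level-payment amortization: P = B₀·r / (1 − (1+r)^(−n)) = 2950.00·0.02025 / (1 − 1.02025^(−60)).
Denominator 1 − (1+r)^(−60) = 0.699666489.
P = 59.7375 / 0.699666489 ≈ 85.38.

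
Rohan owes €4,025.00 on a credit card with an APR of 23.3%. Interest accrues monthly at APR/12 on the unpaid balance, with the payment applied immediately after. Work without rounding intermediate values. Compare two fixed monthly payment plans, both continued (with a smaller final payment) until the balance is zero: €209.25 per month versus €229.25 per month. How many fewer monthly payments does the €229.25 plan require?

3 fewer payments

Monthly rate r = 23.3%/12 = 1.94167% = 0.0194167.
At €209.25/mo: n = ⌈−ln(1 − rB₀/P)/ln(1+r)⌉ = 25 payments (last €66.28); total interest = total paid − €4,025.00 = €1,063.28.
At €229.25/mo: 22 payments (last €155.97); total interest €945.22.
Payments saved = 25 − 22 = 3.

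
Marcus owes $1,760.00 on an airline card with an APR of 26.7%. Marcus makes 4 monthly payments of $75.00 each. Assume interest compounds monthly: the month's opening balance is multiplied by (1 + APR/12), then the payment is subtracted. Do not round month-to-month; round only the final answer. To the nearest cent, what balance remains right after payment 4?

$1,611.78

Monthly rate r = 26.7%/12 = 2.225% = 0.02225.
Each month: B ← B·(1+r) − $75.00.
Month 1: interest $39.16; balance after payment $1,724.16.
Month 2: interest $38.36; balance after payment $1,687.52.
Month 3: interest $37.55; balance after payment $1,650.07.
Month 4: interest $36.71; balance after payment $1,611.78.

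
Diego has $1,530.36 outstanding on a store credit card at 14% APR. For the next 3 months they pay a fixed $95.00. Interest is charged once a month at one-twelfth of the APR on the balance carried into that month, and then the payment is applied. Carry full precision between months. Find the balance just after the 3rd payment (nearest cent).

$1,296.21

Monthly rate r = 14%/12 = 1.16667% = 0.0116667.
Each month: B ← B·(1+r) − $95.00.
Month 1: interest $17.85; balance after payment $1,453.21.
Month 2: interest $16.95; balance after payment $1,375.17.
Month 3: interest $16.04; balance after payment $1,296.21.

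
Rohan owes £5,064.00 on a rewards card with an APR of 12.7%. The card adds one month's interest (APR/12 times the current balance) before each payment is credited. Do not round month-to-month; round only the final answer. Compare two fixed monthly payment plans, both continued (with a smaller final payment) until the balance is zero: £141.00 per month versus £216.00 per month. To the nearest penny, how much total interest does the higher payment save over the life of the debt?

£553.58

Monthly rate r = 12.7%/12 = 1.05833% = 0.0105833.
At £141.00/mo: n = ⌈−ln(1 − rB₀/P)/ln(1+r)⌉ = 46 payments (last £59.76); total interest = total paid − £5,064.00 = £1,340.76.
At £216.00/mo: 28 payments (last £19.18); total interest £787.18.
Interest saved = £1,340.76 − £787.18 = £553.58.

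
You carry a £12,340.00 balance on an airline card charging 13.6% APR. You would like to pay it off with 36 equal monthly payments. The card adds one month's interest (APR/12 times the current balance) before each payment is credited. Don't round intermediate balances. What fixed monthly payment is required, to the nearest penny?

£419.36

Monthly rate r = 13.6%/12 = 1.13333% = 0.0113333.
Level-payment amortization: P = B₀·r / (1 − (1+r)^(−n)) = 12340.00·0.0113333 / (1 − 1.01133^(−36)).
Denominator 1 − (1+r)^(−36) = 0.333493456.
P = 139.853 / 0.333493456 ≈ 419.36.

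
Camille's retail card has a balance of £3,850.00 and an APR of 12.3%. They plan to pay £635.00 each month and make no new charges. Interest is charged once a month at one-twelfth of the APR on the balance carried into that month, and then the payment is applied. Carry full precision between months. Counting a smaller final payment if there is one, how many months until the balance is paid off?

Monthly rate r = 12.3%/12 = 1.025% = 0.01025.
Recurrence: B ← B·(1+r) − £635.00.
Month 1: interest £39.46; balance after payment £3,254.46.
Month 2: interest £33.36; balance after payment £2,652.82.
Closed form: n = −ln(1 − rB₀/P)/ln(1+r) = −ln(0.93785)/ln(1.01025) ≈ 6.292, so the balance reaches zero during payment 7.

7 payments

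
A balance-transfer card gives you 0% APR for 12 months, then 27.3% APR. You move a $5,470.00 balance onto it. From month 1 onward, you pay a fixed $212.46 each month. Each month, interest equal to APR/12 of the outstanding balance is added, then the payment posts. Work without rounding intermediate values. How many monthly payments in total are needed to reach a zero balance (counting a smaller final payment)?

Promo months 1–12 at r₀ = 0%/12 = 0; months 13+ at r₁ = 27.3%/12 = 0.02275.
After month 12 (no interest yet): B = $5,470.00 − 12·$212.46 = $2,920.48.
Then at r₁ with $212.46/mo: n₂ = −ln(1 − r₁·B/P)/ln(1+r₁) ≈ 16.67 → 17 more payments.

29 months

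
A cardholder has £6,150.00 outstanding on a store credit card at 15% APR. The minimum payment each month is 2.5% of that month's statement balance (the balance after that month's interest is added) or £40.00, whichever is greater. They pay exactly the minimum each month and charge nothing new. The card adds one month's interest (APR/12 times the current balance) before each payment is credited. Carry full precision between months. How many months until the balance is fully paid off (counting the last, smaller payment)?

Monthly rate r = 15%/12 = 1.25% = 0.0125.
While 2.5% of the post-interest balance exceeds £40.00, each month B ← (B·(1+r))·(1 − 0.025), i.e. B shrinks by the factor (1+r)·0.975 = 0.98719.
This holds for months 1–106. Entering month 107 the balance is £1,567.61; 2.5% of the post-interest balance is now below £40.00, so the flat £40.00 minimum applies from here.
From month 107 a fixed £40.00 at rate r clears £1,567.61 in 55 more payments. Total: 106 + 55 = 161 months.

161 months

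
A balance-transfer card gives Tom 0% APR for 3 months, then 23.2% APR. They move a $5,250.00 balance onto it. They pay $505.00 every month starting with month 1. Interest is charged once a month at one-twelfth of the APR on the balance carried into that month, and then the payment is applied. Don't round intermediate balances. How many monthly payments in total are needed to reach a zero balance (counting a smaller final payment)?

12 payments

Promo months 1–3 at r₀ = 0%/12 = 0; months 4+ at r₁ = 23.2%/12 = 0.0193333.
After month 3 (no interest yet): B = $5,250.00 − 3·$505.00 = $3,735.00.
Then at r₁ with $505.00/mo: n₂ = −ln(1 − r₁·B/P)/ln(1+r₁) ≈ 8.06 → 9 more payments.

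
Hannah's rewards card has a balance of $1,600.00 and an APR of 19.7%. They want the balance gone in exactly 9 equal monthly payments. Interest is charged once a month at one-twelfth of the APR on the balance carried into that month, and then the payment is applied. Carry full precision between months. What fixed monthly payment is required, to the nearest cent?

$192.69

Monthly rate r = 19.7%/12 = 1.64167% = 0.0164167.
Level-payment amortization: P = B₀·r / (1 − (1+r)^(−n)) = 1600.00·0.0164167 / (1 − 1.01642^(−9)).
Denominator 1 − (1+r)^(−9) = 0.136317738.
P = 26.2667 / 0.136317738 ≈ 192.69.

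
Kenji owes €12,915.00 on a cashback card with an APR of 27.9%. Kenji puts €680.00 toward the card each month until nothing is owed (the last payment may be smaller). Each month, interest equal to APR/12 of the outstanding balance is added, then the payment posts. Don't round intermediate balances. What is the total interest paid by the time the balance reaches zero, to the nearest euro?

€4,325

Monthly rate r = 27.9%/12 = 2.325% = 0.02325.
Payoff takes n = ⌈−ln(1 − rB₀/P)/ln(1+r)⌉ = ⌈25.350⌉ = 26 payments; the last is €239.84.
Total paid = 25·€680.00 + €239.84 = €17,239.84.
Total interest = total paid − principal = €17,239.84 − €12,915.00 = €4,324.84.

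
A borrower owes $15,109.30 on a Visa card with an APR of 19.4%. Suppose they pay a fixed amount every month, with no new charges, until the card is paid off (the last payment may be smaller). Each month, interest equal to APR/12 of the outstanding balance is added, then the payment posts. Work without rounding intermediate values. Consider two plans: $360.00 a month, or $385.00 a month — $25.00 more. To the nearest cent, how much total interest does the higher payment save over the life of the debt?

$1,314.30

Monthly rate r = 19.4%/12 = 1.61667% = 0.0161667.
At $360.00/mo: n = ⌈−ln(1 − rB₀/P)/ln(1+r)⌉ = 71 payments (last $274.43); total interest = total paid − $15,109.30 = $10,365.13.
At $385.00/mo: 63 payments (last $290.13); total interest $9,050.83.
Interest saved = $10,365.13 − $9,050.83 = $1,314.30.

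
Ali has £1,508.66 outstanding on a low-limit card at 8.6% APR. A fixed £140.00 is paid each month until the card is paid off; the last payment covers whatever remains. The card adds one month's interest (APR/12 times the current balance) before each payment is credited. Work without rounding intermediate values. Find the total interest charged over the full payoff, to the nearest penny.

£67.16

Monthly rate r = 8.6%/12 = 0.716667% = 0.00716667.
Payoff takes n = ⌈−ln(1 − rB₀/P)/ln(1+r)⌉ = ⌈11.255⌉ = 12 payments; the last is £35.82.
Total paid = 11·£140.00 + £35.82 = £1,575.82.
Total interest = total paid − principal = £1,575.82 − £1,508.66 = £67.16.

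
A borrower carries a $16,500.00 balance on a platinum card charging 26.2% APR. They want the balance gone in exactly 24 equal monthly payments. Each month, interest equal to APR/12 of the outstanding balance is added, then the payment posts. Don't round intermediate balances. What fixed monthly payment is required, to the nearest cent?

Monthly rate r = 26.2%/12 = 2.18333% = 0.0218333.
Level-payment amortization: P = B₀·r / (1 − (1+r)^(−n)) = 16500.00·0.0218333 / (1 − 1.02183^(−24)).
Denominator 1 − (1+r)^(−24) = 0.404504585.
P = 360.25 / 0.404504585 ≈ 890.60.

$890.60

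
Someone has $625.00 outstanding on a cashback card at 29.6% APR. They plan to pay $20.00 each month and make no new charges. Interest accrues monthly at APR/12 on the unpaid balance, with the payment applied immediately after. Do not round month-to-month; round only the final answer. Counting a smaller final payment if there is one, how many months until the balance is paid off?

61 months

Monthly rate r = 29.6%/12 = 2.46667% = 0.0246667.
Recurrence: B ← B·(1+r) − $20.00.
Month 1: interest $15.42; balance after payment $620.42.
Month 2: interest $15.30; balance after payment $615.72.
Closed form: n = −ln(1 − rB₀/P)/ln(1+r) = −ln(0.22917)/ln(1.02467) ≈ 60.462, so the balance reaches zero during payment 61.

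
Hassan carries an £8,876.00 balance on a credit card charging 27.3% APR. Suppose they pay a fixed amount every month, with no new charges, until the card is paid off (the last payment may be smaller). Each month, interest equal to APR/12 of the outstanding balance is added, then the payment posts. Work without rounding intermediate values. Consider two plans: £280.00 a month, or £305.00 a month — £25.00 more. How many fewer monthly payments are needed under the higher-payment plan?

8 fewer payments

Monthly rate r = 27.3%/12 = 2.275% = 0.02275.
At £280.00/mo: n = ⌈−ln(1 − rB₀/P)/ln(1+r)⌉ = 57 payments (last £217.71); total interest = total paid − £8,876.00 = £7,021.71.
At £305.00/mo: 49 payments (last £70.16); total interest £5,834.16.
Payments saved = 57 − 49 = 8.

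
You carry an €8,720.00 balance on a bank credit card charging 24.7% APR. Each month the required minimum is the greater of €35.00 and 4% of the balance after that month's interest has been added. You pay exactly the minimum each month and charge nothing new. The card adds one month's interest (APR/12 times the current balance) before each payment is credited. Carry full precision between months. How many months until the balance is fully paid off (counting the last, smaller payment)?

148 months

Monthly rate r = 24.7%/12 = 2.05833% = 0.0205833.
While 4% of the post-interest balance exceeds €35.00, each month B ← (B·(1+r))·(1 − 0.04), i.e. B shrinks by the factor (1+r)·0.96 = 0.97976.
This holds for months 1–114. Entering month 115 the balance is €847.55; 4% of the post-interest balance is now below €35.00, so the flat €35.00 minimum applies from here.
From month 115 a fixed €35.00 at rate r clears €847.55 in 34 more payments. Total: 114 + 34 = 148 months.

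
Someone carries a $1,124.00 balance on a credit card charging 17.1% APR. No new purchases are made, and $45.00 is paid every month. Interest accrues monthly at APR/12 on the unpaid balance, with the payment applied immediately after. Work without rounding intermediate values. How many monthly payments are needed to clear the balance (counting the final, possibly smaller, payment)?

Monthly rate r = 17.1%/12 = 1.425% = 0.01425.
Recurrence: B ← B·(1+r) − $45.00.
Month 1: interest $16.02; balance after payment $1,095.02.
Month 2: interest $15.60; balance after payment $1,065.62.
Closed form: n = −ln(1 − rB₀/P)/ln(1+r) = −ln(0.64407)/ln(1.01425) ≈ 31.093, so the balance reaches zero during payment 32.

32 payments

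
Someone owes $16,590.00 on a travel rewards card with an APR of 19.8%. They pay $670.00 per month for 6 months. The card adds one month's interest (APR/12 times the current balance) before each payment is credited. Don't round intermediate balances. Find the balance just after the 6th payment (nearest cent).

Monthly rate r = 19.8%/12 = 1.65% = 0.0165.
Each month: B ← B·(1+r) − $670.00.
Month 1: interest $273.74; balance after payment $16,193.74.
Month 2: interest $267.20; balance after payment $15,790.93.
Month 3: interest $260.55; balance after payment $15,381.48.
Month 4: interest $253.79; balance after payment $14,965.28.
Month 5: interest $246.93; balance after payment $14,542.20.
Month 6: interest $239.95; balance after payment $14,112.15.

$14,112.15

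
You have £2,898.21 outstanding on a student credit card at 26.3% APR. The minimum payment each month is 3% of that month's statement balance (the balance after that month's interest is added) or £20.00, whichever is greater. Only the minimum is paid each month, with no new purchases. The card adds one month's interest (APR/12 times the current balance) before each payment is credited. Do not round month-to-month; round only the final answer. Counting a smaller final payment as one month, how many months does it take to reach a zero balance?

228 months

Monthly rate r = 26.3%/12 = 2.19167% = 0.0219167.
While 3% of the post-interest balance exceeds £20.00, each month B ← (B·(1+r))·(1 − 0.03), i.e. B shrinks by the factor (1+r)·0.97 = 0.99126.
This holds for months 1–170. Entering month 171 the balance is £651.56; 3% of the post-interest balance is now below £20.00, so the flat £20.00 minimum applies from here.
From month 171 a fixed £20.00 at rate r clears £651.56 in 58 more payments. Total: 170 + 58 = 228 months.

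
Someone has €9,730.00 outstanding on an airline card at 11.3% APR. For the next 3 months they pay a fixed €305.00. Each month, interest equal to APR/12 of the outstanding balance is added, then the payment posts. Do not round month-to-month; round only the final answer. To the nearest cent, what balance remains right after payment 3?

€9,083.83

Monthly rate r = 11.3%/12 = 0.941667% = 0.00941667.
Each month: B ← B·(1+r) − €305.00.
Month 1: interest €91.62; balance after payment €9,516.62.
Month 2: interest €89.61; balance after payment €9,301.24.
Month 3: interest €87.59; balance after payment €9,083.83.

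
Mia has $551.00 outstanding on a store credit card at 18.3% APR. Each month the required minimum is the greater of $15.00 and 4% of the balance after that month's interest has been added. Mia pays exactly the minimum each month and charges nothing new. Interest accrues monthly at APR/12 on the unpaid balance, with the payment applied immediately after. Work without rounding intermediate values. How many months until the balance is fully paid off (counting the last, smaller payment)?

Monthly rate r = 18.3%/12 = 1.525% = 0.01525.
While 4% of the post-interest balance exceeds $15.00, each month B ← (B·(1+r))·(1 − 0.04), i.e. B shrinks by the factor (1+r)·0.96 = 0.97464.
This holds for months 1–16. Entering month 17 the balance is $365.31; 4% of the post-interest balance is now below $15.00, so the flat $15.00 minimum applies from here.
From month 17 a fixed $15.00 at rate r clears $365.31 in 31 more payments. Total: 16 + 31 = 47 months.

47 months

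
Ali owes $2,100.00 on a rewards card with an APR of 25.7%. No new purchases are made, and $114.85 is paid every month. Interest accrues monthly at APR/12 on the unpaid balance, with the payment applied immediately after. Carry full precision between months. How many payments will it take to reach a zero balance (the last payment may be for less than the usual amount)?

Monthly rate r = 25.7%/12 = 2.14167% = 0.0214167.
Recurrence: B ← B·(1+r) − $114.85.
Month 1: interest $44.98; balance after payment $2,030.12.
Month 2: interest $43.48; balance after payment $1,958.75.
Closed form: n = −ln(1 − rB₀/P)/ln(1+r) = −ln(0.6084)/ln(1.02142) ≈ 23.450, so the balance reaches zero during payment 24.

24 months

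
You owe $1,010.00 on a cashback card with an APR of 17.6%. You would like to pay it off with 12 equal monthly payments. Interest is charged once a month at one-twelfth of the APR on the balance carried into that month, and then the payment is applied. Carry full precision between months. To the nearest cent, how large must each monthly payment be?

$92.40

Monthly rate r = 17.6%/12 = 1.46667% = 0.0146667.
Level-payment amortization: P = B₀·r / (1 − (1+r)^(−n)) = 1010.00·0.0146667 / (1 − 1.01467^(−12)).
Denominator 1 − (1+r)^(−12) = 0.160309423.
P = 14.8133 / 0.160309423 ≈ 92.40.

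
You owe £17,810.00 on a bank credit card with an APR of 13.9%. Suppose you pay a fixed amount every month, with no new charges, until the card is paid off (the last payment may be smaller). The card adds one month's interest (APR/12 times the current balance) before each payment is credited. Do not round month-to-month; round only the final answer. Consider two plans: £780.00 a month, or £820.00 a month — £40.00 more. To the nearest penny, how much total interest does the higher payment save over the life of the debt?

£171.54

Monthly rate r = 13.9%/12 = 1.15833% = 0.0115833.
At £780.00/mo: n = ⌈−ln(1 − rB₀/P)/ln(1+r)⌉ = 27 payments (last £525.88); total interest = total paid − £17,810.00 = £2,995.88.
At £820.00/mo: 26 payments (last £134.34); total interest £2,824.34.
Interest saved = £2,995.88 − £2,824.34 = £171.54.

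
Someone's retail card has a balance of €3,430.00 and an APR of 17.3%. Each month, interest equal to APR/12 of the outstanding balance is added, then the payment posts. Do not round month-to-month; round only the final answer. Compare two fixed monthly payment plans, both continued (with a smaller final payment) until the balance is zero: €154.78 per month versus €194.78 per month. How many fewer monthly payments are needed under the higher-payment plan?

Monthly rate r = 17.3%/12 = 1.44167% = 0.0144167.
At €154.78/mo: n = ⌈−ln(1 − rB₀/P)/ln(1+r)⌉ = 27 payments (last €137.89); total interest = total paid − €3,430.00 = €732.17.
At €194.78/mo: 21 payments (last €89.93); total interest €555.53.
Payments saved = 27 − 21 = 6.

6 fewer payments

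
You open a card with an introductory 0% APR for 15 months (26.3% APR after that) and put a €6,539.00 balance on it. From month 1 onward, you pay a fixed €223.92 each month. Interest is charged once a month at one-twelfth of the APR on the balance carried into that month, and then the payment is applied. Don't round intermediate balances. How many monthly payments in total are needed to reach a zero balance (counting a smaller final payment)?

Promo months 1–15 at r₀ = 0%/12 = 0; months 16+ at r₁ = 26.3%/12 = 0.0219167.
After month 15 (no interest yet): B = €6,539.00 − 15·€223.92 = €3,180.20.
Then at r₁ with €223.92/mo: n₂ = −ln(1 − r₁·B/P)/ln(1+r₁) ≈ 17.20 → 18 more payments.

33 months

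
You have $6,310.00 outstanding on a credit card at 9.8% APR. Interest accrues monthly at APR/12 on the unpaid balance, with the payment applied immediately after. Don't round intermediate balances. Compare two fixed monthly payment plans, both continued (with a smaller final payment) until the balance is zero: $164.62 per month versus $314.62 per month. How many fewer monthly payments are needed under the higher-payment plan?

Monthly rate r = 9.8%/12 = 0.816667% = 0.00816667.
At $164.62/mo: n = ⌈−ln(1 − rB₀/P)/ln(1+r)⌉ = 47 payments (last $27.00); total interest = total paid − $6,310.00 = $1,289.52.
At $314.62/mo: 22 payments (last $312.26); total interest $609.28.
Payments saved = 47 − 22 = 25.

25 fewer payments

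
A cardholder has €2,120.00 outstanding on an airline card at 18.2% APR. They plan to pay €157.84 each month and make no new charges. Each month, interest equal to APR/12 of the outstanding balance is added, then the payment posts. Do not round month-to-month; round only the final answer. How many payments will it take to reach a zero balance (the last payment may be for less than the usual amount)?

16 months

Monthly rate r = 18.2%/12 = 1.51667% = 0.0151667.
Recurrence: B ← B·(1+r) − €157.84.
Month 1: interest €32.15; balance after payment €1,994.31.
Month 2: interest €30.25; balance after payment €1,866.72.
Closed form: n = −ln(1 − rB₀/P)/ln(1+r) = −ln(0.79629)/ln(1.01517) ≈ 15.133, so the balance reaches zero during payment 16.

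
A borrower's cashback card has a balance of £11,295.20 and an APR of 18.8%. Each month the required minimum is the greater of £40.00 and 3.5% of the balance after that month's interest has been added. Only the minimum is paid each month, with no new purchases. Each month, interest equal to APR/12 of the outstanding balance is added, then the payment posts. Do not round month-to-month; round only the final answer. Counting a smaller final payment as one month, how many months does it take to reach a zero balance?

Monthly rate r = 18.8%/12 = 1.56667% = 0.0156667.
While 3.5% of the post-interest balance exceeds £40.00, each month B ← (B·(1+r))·(1 − 0.035), i.e. B shrinks by the factor (1+r)·0.965 = 0.98012.
This holds for months 1–115. Entering month 116 the balance is £1,121.82; 3.5% of the post-interest balance is now below £40.00, so the flat £40.00 minimum applies from here.
From month 116 a fixed £40.00 at rate r clears £1,121.82 in 38 more payments. Total: 115 + 38 = 153 months.

153 months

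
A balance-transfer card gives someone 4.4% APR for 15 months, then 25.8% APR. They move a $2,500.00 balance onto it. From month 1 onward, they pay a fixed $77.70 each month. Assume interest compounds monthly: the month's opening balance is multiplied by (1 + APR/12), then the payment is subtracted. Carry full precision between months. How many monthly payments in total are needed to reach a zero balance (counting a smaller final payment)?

40 months

Promo months 1–15 at r₀ = 4.4%/12 = 0.00366667; months 16+ at r₁ = 25.8%/12 = 0.0215.
After month 15: iterate B ← B·(1+r₀) − $77.70 for 15 months → $1,445.19.
Then at r₁ with $77.70/mo: n₂ = −ln(1 − r₁·B/P)/ln(1+r₁) ≈ 24.01 → 25 more payments.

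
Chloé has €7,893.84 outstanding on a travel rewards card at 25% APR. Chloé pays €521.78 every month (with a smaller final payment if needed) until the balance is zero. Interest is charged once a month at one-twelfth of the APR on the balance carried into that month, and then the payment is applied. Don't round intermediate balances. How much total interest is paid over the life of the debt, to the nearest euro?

€1,688

Monthly rate r = 25%/12 = 2.08333% = 0.0208333.
Payoff takes n = ⌈−ln(1 − rB₀/P)/ln(1+r)⌉ = ⌈18.361⌉ = 19 payments; the last is €189.85.
Total paid = 18·€521.78 + €189.85 = €9,581.89.
Total interest = total paid − principal = €9,581.89 − €7,893.84 = €1,688.05.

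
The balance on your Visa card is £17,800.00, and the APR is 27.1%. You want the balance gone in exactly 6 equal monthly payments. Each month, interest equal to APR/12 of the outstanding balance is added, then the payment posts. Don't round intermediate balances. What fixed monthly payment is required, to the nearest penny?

Monthly rate r = 27.1%/12 = 2.25833% = 0.0225833.
Level-payment amortization: P = B₀·r / (1 − (1+r)^(−n)) = 17800.00·0.0225833 / (1 − 1.02258^(−6)).
Denominator 1 − (1+r)^(−6) = 0.125403491.
P = 401.983 / 0.125403491 ≈ 3205.52.

£3,205.52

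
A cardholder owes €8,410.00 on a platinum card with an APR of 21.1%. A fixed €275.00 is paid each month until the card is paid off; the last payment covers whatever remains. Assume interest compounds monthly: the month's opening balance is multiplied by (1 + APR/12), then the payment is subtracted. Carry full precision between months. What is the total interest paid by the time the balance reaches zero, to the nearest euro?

€3,764

Monthly rate r = 21.1%/12 = 1.75833% = 0.0175833.
Payoff takes n = ⌈−ln(1 − rB₀/P)/ln(1+r)⌉ = ⌈44.268⌉ = 45 payments; the last is €74.04.
Total paid = 44·€275.00 + €74.04 = €12,174.04.
Total interest = total paid − principal = €12,174.04 − €8,410.00 = €3,764.04.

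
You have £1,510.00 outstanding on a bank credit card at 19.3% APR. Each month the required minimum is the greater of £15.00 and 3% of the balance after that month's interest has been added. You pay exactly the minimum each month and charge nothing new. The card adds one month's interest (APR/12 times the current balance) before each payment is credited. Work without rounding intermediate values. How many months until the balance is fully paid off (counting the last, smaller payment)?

125 months

Monthly rate r = 19.3%/12 = 1.60833% = 0.0160833.
While 3% of the post-interest balance exceeds £15.00, each month B ← (B·(1+r))·(1 − 0.03), i.e. B shrinks by the factor (1+r)·0.97 = 0.9856.
This holds for months 1–78. Entering month 79 the balance is £487.15; 3% of the post-interest balance is now below £15.00, so the flat £15.00 minimum applies from here.
From month 79 a fixed £15.00 at rate r clears £487.15 in 47 more payments. Total: 78 + 47 = 125 months.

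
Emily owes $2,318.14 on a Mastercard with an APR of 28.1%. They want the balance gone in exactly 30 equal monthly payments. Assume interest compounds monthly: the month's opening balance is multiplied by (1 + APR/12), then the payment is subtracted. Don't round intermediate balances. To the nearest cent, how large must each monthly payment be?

Monthly rate r = 28.1%/12 = 2.34167% = 0.0234167.
Level-payment amortization: P = B₀·r / (1 − (1+r)^(−n)) = 2318.14·0.0234167 / (1 − 1.02342^(−30)).
Denominator 1 − (1+r)^(−30) = 0.500626559.
P = 54.2831 / 0.500626559 ≈ 108.43.

$108.43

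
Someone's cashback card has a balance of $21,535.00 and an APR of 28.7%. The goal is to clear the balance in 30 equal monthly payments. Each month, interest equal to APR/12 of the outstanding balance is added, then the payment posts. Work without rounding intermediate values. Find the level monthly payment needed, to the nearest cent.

$1,014.09

Monthly rate r = 28.7%/12 = 2.39167% = 0.0239167.
Level-payment amortization: P = B₀·r / (1 − (1+r)^(−n)) = 21535.00·0.0239167 / (1 − 1.02392^(−30)).
Denominator 1 − (1+r)^(−30) = 0.507890631.
P = 515.045 / 0.507890631 ≈ 1014.09.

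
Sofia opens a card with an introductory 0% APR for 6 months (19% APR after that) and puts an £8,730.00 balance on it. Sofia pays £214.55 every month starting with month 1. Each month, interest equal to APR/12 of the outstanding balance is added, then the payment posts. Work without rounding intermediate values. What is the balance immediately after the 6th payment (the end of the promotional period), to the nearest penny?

Promo months 1–6 at r₀ = 0%/12 = 0; months 7+ at r₁ = 19%/12 = 0.0158333.
After month 6 (no interest yet): B = £8,730.00 − 6·£214.55 = £7,442.70.

£7,442.70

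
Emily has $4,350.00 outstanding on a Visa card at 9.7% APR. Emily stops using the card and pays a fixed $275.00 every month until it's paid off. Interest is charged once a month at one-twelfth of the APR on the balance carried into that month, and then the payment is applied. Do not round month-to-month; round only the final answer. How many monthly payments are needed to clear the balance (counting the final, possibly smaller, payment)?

Monthly rate r = 9.7%/12 = 0.808333% = 0.00808333.
Recurrence: B ← B·(1+r) − $275.00.
Month 1: interest $35.16; balance after payment $4,110.16.
Month 2: interest $33.22; balance after payment $3,868.39.
Closed form: n = −ln(1 − rB₀/P)/ln(1+r) = −ln(0.87214)/ln(1.00808) ≈ 16.993, so the balance reaches zero during payment 17.

17 payments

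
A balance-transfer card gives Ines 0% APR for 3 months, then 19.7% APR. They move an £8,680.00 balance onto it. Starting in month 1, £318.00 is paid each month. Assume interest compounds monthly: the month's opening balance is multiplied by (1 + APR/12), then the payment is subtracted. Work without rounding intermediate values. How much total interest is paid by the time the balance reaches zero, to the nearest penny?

Promo months 1–3 at r₀ = 0%/12 = 0; months 4+ at r₁ = 19.7%/12 = 0.0164167.
After month 3 (no interest yet): B = £8,680.00 − 3·£318.00 = £7,726.00.
Then at r₁ with £318.00/mo: n₂ = −ln(1 − r₁·B/P)/ln(1+r₁) ≈ 31.25 → 32 more payments.
Total paid = 34·£318.00 + £81.16 = £10,893.16; interest = £10,893.16 − £8,680.00 = £2,213.16.

£2,213.16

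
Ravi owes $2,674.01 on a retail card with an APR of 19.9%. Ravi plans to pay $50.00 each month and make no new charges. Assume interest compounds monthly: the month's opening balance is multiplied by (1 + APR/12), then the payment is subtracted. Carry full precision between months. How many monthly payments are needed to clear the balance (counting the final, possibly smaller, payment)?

Monthly rate r = 19.9%/12 = 1.65833% = 0.0165833.
Recurrence: B ← B·(1+r) − $50.00.
Month 1: interest $44.34; balance after payment $2,668.35.
Month 2: interest $44.25; balance after payment $2,662.60.
Closed form: n = −ln(1 − rB₀/P)/ln(1+r) = −ln(0.11312)/ln(1.01658) ≈ 132.502, so the balance reaches zero during payment 133.

133 months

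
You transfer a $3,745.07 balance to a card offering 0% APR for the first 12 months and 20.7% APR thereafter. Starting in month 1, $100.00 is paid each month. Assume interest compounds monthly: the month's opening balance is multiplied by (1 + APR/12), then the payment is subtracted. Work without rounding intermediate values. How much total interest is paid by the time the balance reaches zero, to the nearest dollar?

Promo months 1–12 at r₀ = 0%/12 = 0; months 13+ at r₁ = 20.7%/12 = 0.01725.
After month 12 (no interest yet): B = $3,745.07 − 12·$100.00 = $2,545.07.
Then at r₁ with $100.00/mo: n₂ = −ln(1 − r₁·B/P)/ln(1+r₁) ≈ 33.80 → 34 more payments.
Total paid = 45·$100.00 + $80.14 = $4,580.14; interest = $4,580.14 − $3,745.07 = $835.07.

$835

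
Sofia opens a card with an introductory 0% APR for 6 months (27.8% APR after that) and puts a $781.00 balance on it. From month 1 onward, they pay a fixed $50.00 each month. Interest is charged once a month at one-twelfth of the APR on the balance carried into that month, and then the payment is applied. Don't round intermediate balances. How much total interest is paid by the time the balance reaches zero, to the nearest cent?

Promo months 1–6 at r₀ = 0%/12 = 0; months 7+ at r₁ = 27.8%/12 = 0.0231667.
After month 6 (no interest yet): B = $781.00 − 6·$50.00 = $481.00.
Then at r₁ with $50.00/mo: n₂ = −ln(1 − r₁·B/P)/ln(1+r₁) ≈ 11.01 → 12 more payments.
Total paid = 17·$50.00 + $0.47 = $850.47; interest = $850.47 − $781.00 = $69.47.

$69.47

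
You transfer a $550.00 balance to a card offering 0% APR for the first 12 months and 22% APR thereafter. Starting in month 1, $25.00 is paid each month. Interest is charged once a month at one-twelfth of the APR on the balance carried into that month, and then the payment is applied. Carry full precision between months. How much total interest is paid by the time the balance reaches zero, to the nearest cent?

$28.72

Promo months 1–12 at r₀ = 0%/12 = 0; months 13+ at r₁ = 22%/12 = 0.0183333.
After month 12 (no interest yet): B = $550.00 − 12·$25.00 = $250.00.
Then at r₁ with $25.00/mo: n₂ = −ln(1 − r₁·B/P)/ln(1+r₁) ≈ 11.15 → 12 more payments.
Total paid = 23·$25.00 + $3.72 = $578.72; interest = $578.72 − $550.00 = $28.72.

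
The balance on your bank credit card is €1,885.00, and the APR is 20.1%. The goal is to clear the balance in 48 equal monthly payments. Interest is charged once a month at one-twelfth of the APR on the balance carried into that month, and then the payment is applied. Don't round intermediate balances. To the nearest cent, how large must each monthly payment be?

Monthly rate r = 20.1%/12 = 1.675% = 0.01675.
Level-payment amortization: P = B₀·r / (1 − (1+r)^(−n)) = 1885.00·0.01675 / (1 − 1.01675^(−48)).
Denominator 1 − (1+r)^(−48) = 0.549474572.
P = 31.5738 / 0.549474572 ≈ 57.46.

€57.46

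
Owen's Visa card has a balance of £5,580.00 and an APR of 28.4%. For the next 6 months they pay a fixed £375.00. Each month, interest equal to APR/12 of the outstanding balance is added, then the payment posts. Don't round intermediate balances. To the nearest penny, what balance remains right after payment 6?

Monthly rate r = 28.4%/12 = 2.36667% = 0.0236667.
Each month: B ← B·(1+r) − £375.00.
Month 1: interest £132.06; balance after payment £5,337.06.
Month 2: interest £126.31; balance after payment £5,088.37.
Month 3: interest £120.42; balance after payment £4,833.80.
Month 4: interest £114.40; balance after payment £4,573.20.
Month 5: interest £108.23; balance after payment £4,306.43.
Month 6: interest £101.92; balance after payment £4,033.35.

£4,033.35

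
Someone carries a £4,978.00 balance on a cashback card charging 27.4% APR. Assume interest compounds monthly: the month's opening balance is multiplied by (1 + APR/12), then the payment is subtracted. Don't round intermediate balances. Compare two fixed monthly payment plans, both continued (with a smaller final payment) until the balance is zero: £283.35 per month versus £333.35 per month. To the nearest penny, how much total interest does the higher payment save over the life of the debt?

£277.80

Monthly rate r = 27.4%/12 = 2.28333% = 0.0228333.
At £283.35/mo: n = ⌈−ln(1 − rB₀/P)/ln(1+r)⌉ = 23 payments (last £202.11); total interest = total paid − £4,978.00 = £1,457.81.
At £333.35/mo: 19 payments (last £157.71); total interest £1,180.01.
Interest saved = £1,457.81 − £1,180.01 = £277.80.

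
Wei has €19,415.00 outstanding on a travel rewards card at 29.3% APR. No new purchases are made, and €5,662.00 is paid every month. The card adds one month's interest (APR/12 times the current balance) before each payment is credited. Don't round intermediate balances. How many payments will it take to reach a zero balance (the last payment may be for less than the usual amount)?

Monthly rate r = 29.3%/12 = 2.44167% = 0.0244167.
Recurrence: B ← B·(1+r) − €5,662.00.
Month 1: interest €474.05; balance after payment €14,227.05.
Month 2: interest €347.38; balance after payment €8,912.43.
Month 3: interest €217.61; balance after payment €3,468.04.
Month 4: interest €84.68; balance after payment €0.00.

4 payments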